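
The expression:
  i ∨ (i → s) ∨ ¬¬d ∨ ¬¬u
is always true.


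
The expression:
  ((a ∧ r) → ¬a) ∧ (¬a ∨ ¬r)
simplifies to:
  ¬a ∨ ¬r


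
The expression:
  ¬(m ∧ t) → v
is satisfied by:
  {m: True, v: True, t: True}
  {m: True, v: True, t: False}
  {v: True, t: True, m: False}
  {v: True, t: False, m: False}
  {m: True, t: True, v: False}


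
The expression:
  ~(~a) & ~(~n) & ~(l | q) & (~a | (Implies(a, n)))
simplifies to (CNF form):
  a & n & ~l & ~q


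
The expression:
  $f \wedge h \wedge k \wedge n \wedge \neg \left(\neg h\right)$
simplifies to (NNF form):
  $f \wedge h \wedge k \wedge n$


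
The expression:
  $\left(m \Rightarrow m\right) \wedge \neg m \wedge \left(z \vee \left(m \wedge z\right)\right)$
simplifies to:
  $z \wedge \neg m$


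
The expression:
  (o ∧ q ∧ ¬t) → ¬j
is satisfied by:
  {t: True, o: False, q: False, j: False}
  {t: False, o: False, q: False, j: False}
  {j: True, t: True, o: False, q: False}
  {j: True, t: False, o: False, q: False}
  {t: True, q: True, j: False, o: False}
  {q: True, j: False, o: False, t: False}
  {j: True, q: True, t: True, o: False}
  {j: True, q: True, t: False, o: False}
  {t: True, o: True, j: False, q: False}
  {o: True, j: False, q: False, t: False}
  {t: True, j: True, o: True, q: False}
  {j: True, o: True, t: False, q: False}
  {t: True, q: True, o: True, j: False}
  {q: True, o: True, j: False, t: False}
  {j: True, q: True, o: True, t: True}


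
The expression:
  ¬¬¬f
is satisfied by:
  {f: False}


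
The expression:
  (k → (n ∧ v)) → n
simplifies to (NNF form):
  k ∨ n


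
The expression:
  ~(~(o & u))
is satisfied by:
  {u: True, o: True}


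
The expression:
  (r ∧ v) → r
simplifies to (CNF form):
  True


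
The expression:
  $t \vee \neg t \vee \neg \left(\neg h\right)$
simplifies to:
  $\text{True}$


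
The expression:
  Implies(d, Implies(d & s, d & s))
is always true.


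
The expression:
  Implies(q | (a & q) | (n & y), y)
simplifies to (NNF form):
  y | ~q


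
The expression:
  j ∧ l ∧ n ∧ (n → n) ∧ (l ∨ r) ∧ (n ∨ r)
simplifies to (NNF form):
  j ∧ l ∧ n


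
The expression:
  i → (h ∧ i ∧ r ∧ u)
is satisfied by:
  {r: True, u: True, h: True, i: False}
  {r: True, u: True, h: False, i: False}
  {r: True, h: True, u: False, i: False}
  {r: True, h: False, u: False, i: False}
  {u: True, h: True, r: False, i: False}
  {u: True, r: False, h: False, i: False}
  {u: False, h: True, r: False, i: False}
  {u: False, r: False, h: False, i: False}
  {r: True, i: True, u: True, h: True}


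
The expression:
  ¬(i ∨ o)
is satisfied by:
  {i: False, o: False}


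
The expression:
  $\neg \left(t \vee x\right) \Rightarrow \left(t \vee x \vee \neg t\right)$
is always true.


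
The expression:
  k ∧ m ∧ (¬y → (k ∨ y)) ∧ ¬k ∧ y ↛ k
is never true.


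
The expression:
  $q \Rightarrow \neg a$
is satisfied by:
  {q: False, a: False}
  {a: True, q: False}
  {q: True, a: False}


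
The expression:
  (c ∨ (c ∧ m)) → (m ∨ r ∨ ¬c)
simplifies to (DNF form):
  m ∨ r ∨ ¬c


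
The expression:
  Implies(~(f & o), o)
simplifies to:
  o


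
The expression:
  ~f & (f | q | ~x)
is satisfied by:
  {q: True, f: False, x: False}
  {f: False, x: False, q: False}
  {x: True, q: True, f: False}


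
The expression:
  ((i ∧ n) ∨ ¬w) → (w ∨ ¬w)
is always true.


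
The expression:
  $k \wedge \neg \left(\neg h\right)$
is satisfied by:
  {h: True, k: True}


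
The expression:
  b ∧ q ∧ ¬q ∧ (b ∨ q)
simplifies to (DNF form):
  False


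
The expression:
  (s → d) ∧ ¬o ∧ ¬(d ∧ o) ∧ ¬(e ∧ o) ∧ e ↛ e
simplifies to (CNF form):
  False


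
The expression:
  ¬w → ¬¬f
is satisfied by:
  {w: True, f: True}
  {w: True, f: False}
  {f: True, w: False}


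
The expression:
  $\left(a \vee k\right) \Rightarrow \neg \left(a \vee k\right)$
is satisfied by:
  {k: False, a: False}


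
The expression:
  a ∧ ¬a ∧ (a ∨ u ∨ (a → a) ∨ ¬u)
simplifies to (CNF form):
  False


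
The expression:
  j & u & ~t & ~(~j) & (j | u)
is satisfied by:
  {j: True, u: True, t: False}


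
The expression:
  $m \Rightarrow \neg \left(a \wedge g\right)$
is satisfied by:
  {g: False, m: False, a: False}
  {a: True, g: False, m: False}
  {m: True, g: False, a: False}
  {a: True, m: True, g: False}
  {g: True, a: False, m: False}
  {a: True, g: True, m: False}
  {m: True, g: True, a: False}


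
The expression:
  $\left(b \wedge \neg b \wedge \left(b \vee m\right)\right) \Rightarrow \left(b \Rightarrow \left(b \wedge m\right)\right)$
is always true.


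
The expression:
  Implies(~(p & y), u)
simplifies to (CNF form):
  (p | u) & (u | y)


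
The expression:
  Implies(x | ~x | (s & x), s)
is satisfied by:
  {s: True}


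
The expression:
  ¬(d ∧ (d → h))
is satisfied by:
  {h: False, d: False}
  {d: True, h: False}
  {h: True, d: False}


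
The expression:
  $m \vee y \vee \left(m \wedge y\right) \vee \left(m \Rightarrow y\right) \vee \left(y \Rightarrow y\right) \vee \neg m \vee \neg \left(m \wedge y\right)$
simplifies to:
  $\text{True}$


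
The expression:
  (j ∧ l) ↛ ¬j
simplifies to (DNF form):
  j ∧ l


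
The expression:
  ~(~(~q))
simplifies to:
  ~q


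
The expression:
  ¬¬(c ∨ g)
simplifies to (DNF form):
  c ∨ g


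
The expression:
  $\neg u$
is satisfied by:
  {u: False}


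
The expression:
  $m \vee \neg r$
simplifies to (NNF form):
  $m \vee \neg r$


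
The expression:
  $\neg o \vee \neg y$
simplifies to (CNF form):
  $\neg o \vee \neg y$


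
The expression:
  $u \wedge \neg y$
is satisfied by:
  {u: True, y: False}


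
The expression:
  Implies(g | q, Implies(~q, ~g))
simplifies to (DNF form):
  q | ~g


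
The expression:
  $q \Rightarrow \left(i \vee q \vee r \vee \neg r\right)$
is always true.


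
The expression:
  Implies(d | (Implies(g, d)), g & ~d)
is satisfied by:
  {g: True, d: False}


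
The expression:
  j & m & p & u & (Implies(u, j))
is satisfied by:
  {p: True, m: True, j: True, u: True}


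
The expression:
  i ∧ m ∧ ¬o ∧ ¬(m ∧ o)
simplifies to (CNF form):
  i ∧ m ∧ ¬o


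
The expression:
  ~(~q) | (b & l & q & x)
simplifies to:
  q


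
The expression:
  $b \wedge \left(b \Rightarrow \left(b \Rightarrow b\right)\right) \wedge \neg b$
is never true.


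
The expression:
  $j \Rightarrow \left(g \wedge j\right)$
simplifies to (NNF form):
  $g \vee \neg j$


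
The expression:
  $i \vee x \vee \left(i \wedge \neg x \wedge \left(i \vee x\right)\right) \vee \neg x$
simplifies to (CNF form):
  $\text{True}$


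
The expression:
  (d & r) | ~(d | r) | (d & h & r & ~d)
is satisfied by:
  {d: False, r: False}
  {r: True, d: True}


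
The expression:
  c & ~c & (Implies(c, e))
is never true.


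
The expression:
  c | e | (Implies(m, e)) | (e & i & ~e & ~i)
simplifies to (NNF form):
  c | e | ~m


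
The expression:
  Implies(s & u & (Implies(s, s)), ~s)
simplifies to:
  ~s | ~u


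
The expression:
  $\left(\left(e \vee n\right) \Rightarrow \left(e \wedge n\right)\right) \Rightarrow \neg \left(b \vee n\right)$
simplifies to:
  $\left(e \wedge \neg n\right) \vee \left(n \wedge \neg e\right) \vee \left(\neg b \wedge \neg e\right)$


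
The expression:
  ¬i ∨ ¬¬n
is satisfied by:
  {n: True, i: False}
  {i: False, n: False}
  {i: True, n: True}


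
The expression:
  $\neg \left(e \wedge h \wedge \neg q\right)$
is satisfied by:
  {q: True, h: False, e: False}
  {h: False, e: False, q: False}
  {q: True, e: True, h: False}
  {e: True, h: False, q: False}
  {q: True, h: True, e: False}
  {h: True, q: False, e: False}
  {q: True, e: True, h: True}


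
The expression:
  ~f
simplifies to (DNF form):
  ~f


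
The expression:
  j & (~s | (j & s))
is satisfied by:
  {j: True}


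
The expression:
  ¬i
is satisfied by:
  {i: False}


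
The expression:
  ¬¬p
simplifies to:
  p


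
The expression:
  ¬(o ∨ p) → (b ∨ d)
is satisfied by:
  {b: True, d: True, o: True, p: True}
  {b: True, d: True, o: True, p: False}
  {b: True, d: True, p: True, o: False}
  {b: True, d: True, p: False, o: False}
  {b: True, o: True, p: True, d: False}
  {b: True, o: True, p: False, d: False}
  {b: True, o: False, p: True, d: False}
  {b: True, o: False, p: False, d: False}
  {d: True, o: True, p: True, b: False}
  {d: True, o: True, p: False, b: False}
  {d: True, p: True, o: False, b: False}
  {d: True, p: False, o: False, b: False}
  {o: True, p: True, d: False, b: False}
  {o: True, d: False, p: False, b: False}
  {p: True, d: False, o: False, b: False}


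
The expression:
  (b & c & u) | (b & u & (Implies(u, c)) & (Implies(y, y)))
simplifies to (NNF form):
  b & c & u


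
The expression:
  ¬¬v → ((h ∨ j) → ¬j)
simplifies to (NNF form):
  ¬j ∨ ¬v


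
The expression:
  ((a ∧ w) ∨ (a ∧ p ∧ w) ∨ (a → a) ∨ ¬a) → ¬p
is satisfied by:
  {p: False}


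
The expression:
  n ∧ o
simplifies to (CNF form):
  n ∧ o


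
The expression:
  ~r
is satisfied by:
  {r: False}


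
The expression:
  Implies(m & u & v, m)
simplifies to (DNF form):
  True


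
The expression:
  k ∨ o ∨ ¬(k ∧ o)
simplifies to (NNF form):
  True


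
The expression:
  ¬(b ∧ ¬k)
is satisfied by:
  {k: True, b: False}
  {b: False, k: False}
  {b: True, k: True}


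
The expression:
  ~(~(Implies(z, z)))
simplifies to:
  True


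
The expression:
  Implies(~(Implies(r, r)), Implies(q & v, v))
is always true.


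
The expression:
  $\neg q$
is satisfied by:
  {q: False}


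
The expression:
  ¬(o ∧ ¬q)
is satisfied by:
  {q: True, o: False}
  {o: False, q: False}
  {o: True, q: True}


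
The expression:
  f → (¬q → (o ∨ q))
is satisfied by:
  {q: True, o: True, f: False}
  {q: True, o: False, f: False}
  {o: True, q: False, f: False}
  {q: False, o: False, f: False}
  {f: True, q: True, o: True}
  {f: True, q: True, o: False}
  {f: True, o: True, q: False}


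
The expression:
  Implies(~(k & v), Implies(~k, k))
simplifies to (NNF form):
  k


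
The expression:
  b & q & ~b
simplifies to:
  False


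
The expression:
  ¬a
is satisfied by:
  {a: False}


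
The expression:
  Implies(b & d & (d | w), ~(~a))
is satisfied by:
  {a: True, d: False, b: False}
  {d: False, b: False, a: False}
  {a: True, b: True, d: False}
  {b: True, d: False, a: False}
  {a: True, d: True, b: False}
  {d: True, a: False, b: False}
  {a: True, b: True, d: True}


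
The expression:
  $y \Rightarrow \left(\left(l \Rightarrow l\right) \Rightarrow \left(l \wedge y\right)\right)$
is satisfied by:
  {l: True, y: False}
  {y: False, l: False}
  {y: True, l: True}


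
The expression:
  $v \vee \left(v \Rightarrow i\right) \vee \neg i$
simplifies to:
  $\text{True}$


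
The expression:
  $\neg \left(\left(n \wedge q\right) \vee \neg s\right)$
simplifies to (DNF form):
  $\left(s \wedge \neg n\right) \vee \left(s \wedge \neg q\right)$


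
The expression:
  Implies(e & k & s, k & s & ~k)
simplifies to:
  ~e | ~k | ~s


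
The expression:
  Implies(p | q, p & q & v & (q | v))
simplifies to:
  (p | ~q) & (q | ~p) & (v | ~q)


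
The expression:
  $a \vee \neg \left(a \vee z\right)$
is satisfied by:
  {a: True, z: False}
  {z: False, a: False}
  {z: True, a: True}


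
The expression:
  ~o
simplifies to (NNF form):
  ~o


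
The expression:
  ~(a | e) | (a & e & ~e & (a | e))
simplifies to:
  ~a & ~e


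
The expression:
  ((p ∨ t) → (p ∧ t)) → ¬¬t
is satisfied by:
  {t: True, p: True}
  {t: True, p: False}
  {p: True, t: False}


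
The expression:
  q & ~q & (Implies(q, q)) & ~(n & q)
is never true.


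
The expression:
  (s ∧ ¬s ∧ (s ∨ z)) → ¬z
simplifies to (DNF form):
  True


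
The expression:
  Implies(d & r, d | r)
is always true.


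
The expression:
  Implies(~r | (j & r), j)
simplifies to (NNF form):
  j | r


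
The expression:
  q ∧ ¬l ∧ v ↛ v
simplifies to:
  False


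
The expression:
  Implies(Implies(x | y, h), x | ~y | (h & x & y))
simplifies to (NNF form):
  x | ~h | ~y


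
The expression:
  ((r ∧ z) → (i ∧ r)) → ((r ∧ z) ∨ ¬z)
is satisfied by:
  {r: True, z: False}
  {z: False, r: False}
  {z: True, r: True}


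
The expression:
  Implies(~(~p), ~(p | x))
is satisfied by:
  {p: False}


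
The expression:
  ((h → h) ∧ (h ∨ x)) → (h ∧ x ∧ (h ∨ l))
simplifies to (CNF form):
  (h ∨ ¬h) ∧ (h ∨ ¬x) ∧ (x ∨ ¬h) ∧ (x ∨ ¬x)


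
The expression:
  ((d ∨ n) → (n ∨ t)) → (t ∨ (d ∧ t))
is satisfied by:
  {d: True, t: True, n: False}
  {t: True, n: False, d: False}
  {d: True, t: True, n: True}
  {t: True, n: True, d: False}
  {d: True, n: False, t: False}


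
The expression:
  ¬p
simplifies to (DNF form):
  ¬p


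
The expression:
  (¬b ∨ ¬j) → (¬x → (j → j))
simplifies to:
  True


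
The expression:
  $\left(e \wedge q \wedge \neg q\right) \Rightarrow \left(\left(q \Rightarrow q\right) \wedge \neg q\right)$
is always true.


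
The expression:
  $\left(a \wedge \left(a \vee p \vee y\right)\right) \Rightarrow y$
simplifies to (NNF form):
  $y \vee \neg a$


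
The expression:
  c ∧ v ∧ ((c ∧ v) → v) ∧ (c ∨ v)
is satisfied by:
  {c: True, v: True}


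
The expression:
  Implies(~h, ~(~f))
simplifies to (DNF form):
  f | h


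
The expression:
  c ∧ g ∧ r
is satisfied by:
  {r: True, c: True, g: True}


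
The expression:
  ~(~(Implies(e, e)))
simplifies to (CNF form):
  True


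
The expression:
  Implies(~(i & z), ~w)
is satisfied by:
  {z: True, i: True, w: False}
  {z: True, i: False, w: False}
  {i: True, z: False, w: False}
  {z: False, i: False, w: False}
  {z: True, w: True, i: True}


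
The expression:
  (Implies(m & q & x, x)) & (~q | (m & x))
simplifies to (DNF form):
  ~q | (m & x)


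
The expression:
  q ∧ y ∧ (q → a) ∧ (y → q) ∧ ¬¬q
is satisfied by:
  {a: True, y: True, q: True}


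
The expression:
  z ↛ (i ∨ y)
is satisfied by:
  {z: True, i: False, y: False}


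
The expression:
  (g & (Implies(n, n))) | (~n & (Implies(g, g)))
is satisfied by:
  {g: True, n: False}
  {n: False, g: False}
  {n: True, g: True}


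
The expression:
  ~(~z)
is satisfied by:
  {z: True}


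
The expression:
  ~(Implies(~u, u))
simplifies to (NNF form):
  ~u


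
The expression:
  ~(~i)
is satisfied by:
  {i: True}


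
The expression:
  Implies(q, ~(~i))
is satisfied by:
  {i: True, q: False}
  {q: False, i: False}
  {q: True, i: True}


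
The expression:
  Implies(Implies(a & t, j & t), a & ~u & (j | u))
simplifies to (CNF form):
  a & (j | t) & (~j | ~u)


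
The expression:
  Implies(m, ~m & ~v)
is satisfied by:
  {m: False}


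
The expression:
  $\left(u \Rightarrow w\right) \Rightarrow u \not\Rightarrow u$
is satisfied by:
  {u: True, w: False}


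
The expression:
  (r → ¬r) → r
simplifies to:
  r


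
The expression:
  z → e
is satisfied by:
  {e: True, z: False}
  {z: False, e: False}
  {z: True, e: True}


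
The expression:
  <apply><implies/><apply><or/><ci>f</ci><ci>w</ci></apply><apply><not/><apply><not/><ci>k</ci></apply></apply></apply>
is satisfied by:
  {k: True, w: False, f: False}
  {f: True, k: True, w: False}
  {k: True, w: True, f: False}
  {f: True, k: True, w: True}
  {f: False, w: False, k: False}


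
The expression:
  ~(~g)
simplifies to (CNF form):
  g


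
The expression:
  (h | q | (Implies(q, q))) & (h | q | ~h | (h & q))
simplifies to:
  True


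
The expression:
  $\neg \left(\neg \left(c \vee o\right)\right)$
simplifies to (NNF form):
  $c \vee o$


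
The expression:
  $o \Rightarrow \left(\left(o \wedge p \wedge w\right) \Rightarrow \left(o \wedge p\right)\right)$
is always true.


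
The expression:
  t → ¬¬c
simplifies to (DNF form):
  c ∨ ¬t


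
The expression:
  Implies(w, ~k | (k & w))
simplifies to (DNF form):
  True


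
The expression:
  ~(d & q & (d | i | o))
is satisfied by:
  {q: False, d: False}
  {d: True, q: False}
  {q: True, d: False}


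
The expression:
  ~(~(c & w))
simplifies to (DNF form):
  c & w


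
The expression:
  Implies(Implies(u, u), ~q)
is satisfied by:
  {q: False}


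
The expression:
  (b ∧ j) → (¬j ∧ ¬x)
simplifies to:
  ¬b ∨ ¬j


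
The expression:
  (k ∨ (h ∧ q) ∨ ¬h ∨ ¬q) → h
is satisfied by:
  {h: True}


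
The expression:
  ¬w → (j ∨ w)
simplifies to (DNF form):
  j ∨ w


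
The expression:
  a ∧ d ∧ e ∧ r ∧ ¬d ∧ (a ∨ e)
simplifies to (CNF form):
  False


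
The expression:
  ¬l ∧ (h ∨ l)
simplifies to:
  h ∧ ¬l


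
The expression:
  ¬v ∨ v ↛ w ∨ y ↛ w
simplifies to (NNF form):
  ¬v ∨ ¬w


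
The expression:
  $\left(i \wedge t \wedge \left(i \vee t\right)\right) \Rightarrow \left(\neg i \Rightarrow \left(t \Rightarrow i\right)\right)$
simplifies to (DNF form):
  $\text{True}$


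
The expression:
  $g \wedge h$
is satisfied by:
  {h: True, g: True}


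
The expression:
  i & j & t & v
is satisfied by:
  {t: True, i: True, j: True, v: True}


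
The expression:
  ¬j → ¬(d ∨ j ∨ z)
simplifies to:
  j ∨ (¬d ∧ ¬z)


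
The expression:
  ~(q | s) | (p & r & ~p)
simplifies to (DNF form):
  ~q & ~s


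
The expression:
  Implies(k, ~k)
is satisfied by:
  {k: False}


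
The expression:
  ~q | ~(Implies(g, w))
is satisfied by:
  {g: True, w: False, q: False}
  {w: False, q: False, g: False}
  {g: True, w: True, q: False}
  {w: True, g: False, q: False}
  {q: True, g: True, w: False}


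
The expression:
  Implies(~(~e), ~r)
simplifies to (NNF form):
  ~e | ~r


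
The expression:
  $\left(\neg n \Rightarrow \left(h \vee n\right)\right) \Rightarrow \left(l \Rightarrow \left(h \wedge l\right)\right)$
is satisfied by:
  {h: True, l: False, n: False}
  {l: False, n: False, h: False}
  {n: True, h: True, l: False}
  {n: True, l: False, h: False}
  {h: True, l: True, n: False}
  {l: True, h: False, n: False}
  {n: True, l: True, h: True}


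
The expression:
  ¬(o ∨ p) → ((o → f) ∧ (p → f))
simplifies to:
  True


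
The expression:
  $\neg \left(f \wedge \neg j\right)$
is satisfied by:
  {j: True, f: False}
  {f: False, j: False}
  {f: True, j: True}


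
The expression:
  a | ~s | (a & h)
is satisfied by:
  {a: True, s: False}
  {s: False, a: False}
  {s: True, a: True}


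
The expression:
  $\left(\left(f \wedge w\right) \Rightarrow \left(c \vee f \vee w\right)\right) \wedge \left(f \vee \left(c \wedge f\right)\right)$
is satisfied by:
  {f: True}


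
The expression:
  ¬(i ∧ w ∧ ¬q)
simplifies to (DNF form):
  q ∨ ¬i ∨ ¬w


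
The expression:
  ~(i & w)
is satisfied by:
  {w: False, i: False}
  {i: True, w: False}
  {w: True, i: False}


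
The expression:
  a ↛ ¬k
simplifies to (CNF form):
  a ∧ k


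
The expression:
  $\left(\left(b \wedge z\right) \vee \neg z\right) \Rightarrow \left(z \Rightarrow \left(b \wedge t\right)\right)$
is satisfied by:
  {t: True, z: False, b: False}
  {z: False, b: False, t: False}
  {b: True, t: True, z: False}
  {b: True, z: False, t: False}
  {t: True, z: True, b: False}
  {z: True, t: False, b: False}
  {b: True, z: True, t: True}


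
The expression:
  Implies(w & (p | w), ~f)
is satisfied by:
  {w: False, f: False}
  {f: True, w: False}
  {w: True, f: False}


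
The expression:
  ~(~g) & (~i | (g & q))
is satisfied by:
  {g: True, q: True, i: False}
  {g: True, q: False, i: False}
  {g: True, i: True, q: True}


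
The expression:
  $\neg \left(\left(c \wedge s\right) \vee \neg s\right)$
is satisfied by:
  {s: True, c: False}


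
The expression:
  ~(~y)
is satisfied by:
  {y: True}


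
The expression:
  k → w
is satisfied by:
  {w: True, k: False}
  {k: False, w: False}
  {k: True, w: True}


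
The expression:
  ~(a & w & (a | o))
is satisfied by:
  {w: False, a: False}
  {a: True, w: False}
  {w: True, a: False}


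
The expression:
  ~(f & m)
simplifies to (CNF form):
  ~f | ~m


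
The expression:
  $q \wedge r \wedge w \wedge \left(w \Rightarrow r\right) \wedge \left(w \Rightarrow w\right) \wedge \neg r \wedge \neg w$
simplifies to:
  $\text{False}$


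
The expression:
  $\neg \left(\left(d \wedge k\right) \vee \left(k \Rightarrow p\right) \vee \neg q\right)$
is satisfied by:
  {q: True, k: True, d: False, p: False}


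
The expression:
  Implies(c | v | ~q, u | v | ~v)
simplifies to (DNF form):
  True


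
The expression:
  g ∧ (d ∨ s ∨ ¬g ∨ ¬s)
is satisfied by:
  {g: True}


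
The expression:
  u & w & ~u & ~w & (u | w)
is never true.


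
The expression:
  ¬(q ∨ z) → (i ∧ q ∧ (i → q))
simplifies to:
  q ∨ z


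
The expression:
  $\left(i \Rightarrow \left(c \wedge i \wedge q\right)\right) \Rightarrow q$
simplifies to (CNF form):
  $i \vee q$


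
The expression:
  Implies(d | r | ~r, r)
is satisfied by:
  {r: True}


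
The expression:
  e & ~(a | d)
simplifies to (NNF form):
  e & ~a & ~d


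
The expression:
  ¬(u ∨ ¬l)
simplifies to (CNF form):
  l ∧ ¬u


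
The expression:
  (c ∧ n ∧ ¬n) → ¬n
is always true.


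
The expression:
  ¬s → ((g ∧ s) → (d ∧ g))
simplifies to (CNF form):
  True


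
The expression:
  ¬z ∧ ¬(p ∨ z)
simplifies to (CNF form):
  ¬p ∧ ¬z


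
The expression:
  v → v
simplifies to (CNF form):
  True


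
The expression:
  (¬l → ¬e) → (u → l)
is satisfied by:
  {l: True, e: True, u: False}
  {l: True, u: False, e: False}
  {e: True, u: False, l: False}
  {e: False, u: False, l: False}
  {l: True, e: True, u: True}
  {l: True, u: True, e: False}
  {e: True, u: True, l: False}


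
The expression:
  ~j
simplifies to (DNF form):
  ~j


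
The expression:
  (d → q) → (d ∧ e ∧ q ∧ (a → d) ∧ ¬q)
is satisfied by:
  {d: True, q: False}


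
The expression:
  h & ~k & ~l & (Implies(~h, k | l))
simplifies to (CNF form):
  h & ~k & ~l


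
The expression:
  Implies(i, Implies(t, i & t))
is always true.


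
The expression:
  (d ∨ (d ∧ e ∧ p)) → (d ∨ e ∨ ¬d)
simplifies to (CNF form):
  True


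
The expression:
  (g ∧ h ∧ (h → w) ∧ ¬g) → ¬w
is always true.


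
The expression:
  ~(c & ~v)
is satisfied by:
  {v: True, c: False}
  {c: False, v: False}
  {c: True, v: True}


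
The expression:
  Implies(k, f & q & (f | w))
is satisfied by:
  {f: True, q: True, k: False}
  {f: True, q: False, k: False}
  {q: True, f: False, k: False}
  {f: False, q: False, k: False}
  {k: True, f: True, q: True}


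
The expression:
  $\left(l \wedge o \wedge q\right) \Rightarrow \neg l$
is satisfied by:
  {l: False, q: False, o: False}
  {o: True, l: False, q: False}
  {q: True, l: False, o: False}
  {o: True, q: True, l: False}
  {l: True, o: False, q: False}
  {o: True, l: True, q: False}
  {q: True, l: True, o: False}


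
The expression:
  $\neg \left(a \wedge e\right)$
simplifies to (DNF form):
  $\neg a \vee \neg e$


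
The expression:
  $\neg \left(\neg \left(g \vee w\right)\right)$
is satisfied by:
  {g: True, w: True}
  {g: True, w: False}
  {w: True, g: False}


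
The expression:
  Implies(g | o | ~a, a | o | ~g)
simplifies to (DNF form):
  a | o | ~g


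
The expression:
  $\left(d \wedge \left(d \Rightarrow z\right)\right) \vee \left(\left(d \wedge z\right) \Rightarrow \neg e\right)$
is always true.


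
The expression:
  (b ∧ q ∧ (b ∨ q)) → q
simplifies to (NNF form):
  True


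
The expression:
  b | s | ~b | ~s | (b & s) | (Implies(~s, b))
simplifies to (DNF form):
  True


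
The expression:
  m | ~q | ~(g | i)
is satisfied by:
  {m: True, i: False, g: False, q: False}
  {m: True, g: True, i: False, q: False}
  {m: True, i: True, g: False, q: False}
  {m: True, g: True, i: True, q: False}
  {m: False, i: False, g: False, q: False}
  {g: True, m: False, i: False, q: False}
  {i: True, m: False, g: False, q: False}
  {g: True, i: True, m: False, q: False}
  {q: True, m: True, i: False, g: False}
  {q: True, g: True, m: True, i: False}
  {q: True, m: True, i: True, g: False}
  {q: True, g: True, m: True, i: True}
  {q: True, m: False, i: False, g: False}


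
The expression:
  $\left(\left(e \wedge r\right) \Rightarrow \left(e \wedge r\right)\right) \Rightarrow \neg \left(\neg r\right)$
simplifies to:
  $r$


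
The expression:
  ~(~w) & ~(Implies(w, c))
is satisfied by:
  {w: True, c: False}


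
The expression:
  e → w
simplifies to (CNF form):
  w ∨ ¬e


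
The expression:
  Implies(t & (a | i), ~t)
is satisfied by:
  {i: False, t: False, a: False}
  {a: True, i: False, t: False}
  {i: True, a: False, t: False}
  {a: True, i: True, t: False}
  {t: True, a: False, i: False}


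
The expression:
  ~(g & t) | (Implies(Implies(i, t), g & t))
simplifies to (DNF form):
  True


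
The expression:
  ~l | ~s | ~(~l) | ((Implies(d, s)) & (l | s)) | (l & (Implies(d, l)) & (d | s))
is always true.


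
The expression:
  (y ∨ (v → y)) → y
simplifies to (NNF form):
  v ∨ y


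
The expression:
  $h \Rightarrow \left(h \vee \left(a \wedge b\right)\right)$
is always true.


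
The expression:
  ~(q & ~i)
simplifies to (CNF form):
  i | ~q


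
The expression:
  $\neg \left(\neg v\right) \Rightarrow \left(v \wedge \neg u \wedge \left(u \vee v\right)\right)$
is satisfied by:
  {u: False, v: False}
  {v: True, u: False}
  {u: True, v: False}


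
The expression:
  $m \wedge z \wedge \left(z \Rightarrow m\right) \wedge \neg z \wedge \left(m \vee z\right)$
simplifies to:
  $\text{False}$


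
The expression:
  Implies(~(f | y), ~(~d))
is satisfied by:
  {y: True, d: True, f: True}
  {y: True, d: True, f: False}
  {y: True, f: True, d: False}
  {y: True, f: False, d: False}
  {d: True, f: True, y: False}
  {d: True, f: False, y: False}
  {f: True, d: False, y: False}


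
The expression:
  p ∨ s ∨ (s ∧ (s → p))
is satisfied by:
  {p: True, s: True}
  {p: True, s: False}
  {s: True, p: False}


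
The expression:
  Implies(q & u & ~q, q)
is always true.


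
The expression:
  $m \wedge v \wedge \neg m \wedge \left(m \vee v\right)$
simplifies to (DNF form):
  $\text{False}$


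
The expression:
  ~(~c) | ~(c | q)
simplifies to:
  c | ~q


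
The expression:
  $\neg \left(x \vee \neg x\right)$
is never true.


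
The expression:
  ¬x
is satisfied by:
  {x: False}


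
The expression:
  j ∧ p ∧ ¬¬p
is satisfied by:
  {p: True, j: True}


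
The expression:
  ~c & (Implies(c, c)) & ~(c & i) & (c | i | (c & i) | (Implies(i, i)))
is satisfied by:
  {c: False}


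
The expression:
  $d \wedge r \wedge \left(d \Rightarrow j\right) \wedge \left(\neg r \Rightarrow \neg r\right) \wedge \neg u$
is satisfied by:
  {r: True, j: True, d: True, u: False}


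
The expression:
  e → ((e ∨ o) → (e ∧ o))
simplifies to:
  o ∨ ¬e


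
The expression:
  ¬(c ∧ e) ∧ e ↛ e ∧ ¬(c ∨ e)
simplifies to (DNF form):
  False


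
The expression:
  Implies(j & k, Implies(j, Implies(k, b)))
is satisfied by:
  {b: True, k: False, j: False}
  {k: False, j: False, b: False}
  {j: True, b: True, k: False}
  {j: True, k: False, b: False}
  {b: True, k: True, j: False}
  {k: True, b: False, j: False}
  {j: True, k: True, b: True}


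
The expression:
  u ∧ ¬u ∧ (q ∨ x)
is never true.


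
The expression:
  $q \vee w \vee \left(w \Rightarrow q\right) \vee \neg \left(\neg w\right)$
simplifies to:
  $\text{True}$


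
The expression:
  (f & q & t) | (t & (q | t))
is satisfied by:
  {t: True}


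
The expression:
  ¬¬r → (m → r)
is always true.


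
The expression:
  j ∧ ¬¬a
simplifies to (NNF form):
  a ∧ j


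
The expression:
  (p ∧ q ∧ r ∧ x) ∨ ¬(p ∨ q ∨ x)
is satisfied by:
  {r: True, x: False, q: False, p: False}
  {r: False, x: False, q: False, p: False}
  {q: True, p: True, x: True, r: True}


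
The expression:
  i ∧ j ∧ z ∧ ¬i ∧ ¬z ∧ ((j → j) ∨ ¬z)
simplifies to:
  False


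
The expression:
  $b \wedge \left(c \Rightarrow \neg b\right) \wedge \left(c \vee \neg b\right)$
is never true.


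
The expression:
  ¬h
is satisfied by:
  {h: False}


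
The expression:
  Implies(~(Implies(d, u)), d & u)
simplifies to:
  u | ~d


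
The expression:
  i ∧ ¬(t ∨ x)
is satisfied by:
  {i: True, x: False, t: False}


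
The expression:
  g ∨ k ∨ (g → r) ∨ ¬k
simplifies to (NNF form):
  True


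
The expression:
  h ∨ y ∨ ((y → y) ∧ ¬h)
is always true.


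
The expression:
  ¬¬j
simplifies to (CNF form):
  j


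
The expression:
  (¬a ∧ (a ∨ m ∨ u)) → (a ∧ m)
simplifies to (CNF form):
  (a ∨ ¬m) ∧ (a ∨ ¬u)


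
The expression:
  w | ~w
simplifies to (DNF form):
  True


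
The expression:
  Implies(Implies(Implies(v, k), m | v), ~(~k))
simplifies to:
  k | (~m & ~v)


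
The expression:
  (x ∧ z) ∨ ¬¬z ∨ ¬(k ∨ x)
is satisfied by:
  {z: True, k: False, x: False}
  {x: True, z: True, k: False}
  {z: True, k: True, x: False}
  {x: True, z: True, k: True}
  {x: False, k: False, z: False}


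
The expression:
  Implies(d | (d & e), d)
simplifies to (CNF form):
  True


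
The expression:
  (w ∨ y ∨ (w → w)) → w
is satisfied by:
  {w: True}


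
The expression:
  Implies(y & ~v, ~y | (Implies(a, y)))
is always true.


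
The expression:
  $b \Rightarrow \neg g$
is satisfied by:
  {g: False, b: False}
  {b: True, g: False}
  {g: True, b: False}


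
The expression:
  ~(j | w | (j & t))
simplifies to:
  ~j & ~w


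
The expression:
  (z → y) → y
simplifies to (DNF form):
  y ∨ z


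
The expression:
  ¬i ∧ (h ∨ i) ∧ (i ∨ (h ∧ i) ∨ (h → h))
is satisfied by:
  {h: True, i: False}


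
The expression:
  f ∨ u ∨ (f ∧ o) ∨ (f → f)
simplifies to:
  True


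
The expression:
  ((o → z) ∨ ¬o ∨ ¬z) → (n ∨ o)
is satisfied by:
  {n: True, o: True}
  {n: True, o: False}
  {o: True, n: False}


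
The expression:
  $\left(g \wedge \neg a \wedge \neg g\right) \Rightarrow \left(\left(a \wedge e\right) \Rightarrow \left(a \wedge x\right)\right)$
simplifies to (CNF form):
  $\text{True}$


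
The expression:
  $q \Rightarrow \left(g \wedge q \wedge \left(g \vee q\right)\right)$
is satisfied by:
  {g: True, q: False}
  {q: False, g: False}
  {q: True, g: True}


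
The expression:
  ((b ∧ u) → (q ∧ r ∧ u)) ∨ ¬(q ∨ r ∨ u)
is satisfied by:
  {r: True, q: True, u: False, b: False}
  {r: True, q: False, u: False, b: False}
  {q: True, r: False, u: False, b: False}
  {r: False, q: False, u: False, b: False}
  {r: True, b: True, q: True, u: False}
  {r: True, b: True, q: False, u: False}
  {b: True, q: True, r: False, u: False}
  {b: True, r: False, q: False, u: False}
  {r: True, u: True, q: True, b: False}
  {r: True, u: True, q: False, b: False}
  {u: True, q: True, r: False, b: False}
  {u: True, r: False, q: False, b: False}
  {r: True, b: True, u: True, q: True}


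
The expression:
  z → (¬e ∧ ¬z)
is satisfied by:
  {z: False}


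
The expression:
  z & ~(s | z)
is never true.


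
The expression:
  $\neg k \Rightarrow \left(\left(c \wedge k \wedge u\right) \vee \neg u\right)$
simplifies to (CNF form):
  $k \vee \neg u$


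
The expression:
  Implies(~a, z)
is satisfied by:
  {a: True, z: True}
  {a: True, z: False}
  {z: True, a: False}


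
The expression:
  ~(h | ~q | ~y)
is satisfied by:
  {y: True, q: True, h: False}


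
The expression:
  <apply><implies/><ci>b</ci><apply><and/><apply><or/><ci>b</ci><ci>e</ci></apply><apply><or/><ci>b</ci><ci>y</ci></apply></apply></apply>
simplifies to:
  <true/>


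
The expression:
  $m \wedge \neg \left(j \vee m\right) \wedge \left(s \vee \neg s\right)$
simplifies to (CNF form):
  $\text{False}$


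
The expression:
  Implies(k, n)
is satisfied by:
  {n: True, k: False}
  {k: False, n: False}
  {k: True, n: True}


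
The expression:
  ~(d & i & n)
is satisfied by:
  {d: False, n: False, i: False}
  {i: True, d: False, n: False}
  {n: True, d: False, i: False}
  {i: True, n: True, d: False}
  {d: True, i: False, n: False}
  {i: True, d: True, n: False}
  {n: True, d: True, i: False}


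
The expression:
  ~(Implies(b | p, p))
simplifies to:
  b & ~p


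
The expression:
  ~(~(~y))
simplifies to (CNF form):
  ~y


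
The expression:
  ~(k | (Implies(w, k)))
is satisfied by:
  {w: True, k: False}


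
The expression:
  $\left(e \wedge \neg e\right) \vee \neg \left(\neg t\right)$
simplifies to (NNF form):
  $t$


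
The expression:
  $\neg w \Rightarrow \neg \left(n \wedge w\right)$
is always true.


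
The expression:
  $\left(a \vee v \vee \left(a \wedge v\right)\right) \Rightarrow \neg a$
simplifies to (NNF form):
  $\neg a$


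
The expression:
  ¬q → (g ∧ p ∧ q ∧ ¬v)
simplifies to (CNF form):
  q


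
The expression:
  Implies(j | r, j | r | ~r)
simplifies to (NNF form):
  True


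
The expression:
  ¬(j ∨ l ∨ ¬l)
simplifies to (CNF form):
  False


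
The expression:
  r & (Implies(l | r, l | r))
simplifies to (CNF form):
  r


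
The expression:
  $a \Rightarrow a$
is always true.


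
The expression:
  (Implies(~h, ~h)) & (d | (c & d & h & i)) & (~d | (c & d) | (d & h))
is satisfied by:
  {d: True, c: True, h: True}
  {d: True, c: True, h: False}
  {d: True, h: True, c: False}


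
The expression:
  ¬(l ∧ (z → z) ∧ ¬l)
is always true.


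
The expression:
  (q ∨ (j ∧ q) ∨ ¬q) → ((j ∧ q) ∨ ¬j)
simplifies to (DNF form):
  q ∨ ¬j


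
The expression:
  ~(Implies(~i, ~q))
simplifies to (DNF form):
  q & ~i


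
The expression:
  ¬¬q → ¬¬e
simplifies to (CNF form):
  e ∨ ¬q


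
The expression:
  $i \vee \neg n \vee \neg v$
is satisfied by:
  {i: True, v: False, n: False}
  {v: False, n: False, i: False}
  {i: True, n: True, v: False}
  {n: True, v: False, i: False}
  {i: True, v: True, n: False}
  {v: True, i: False, n: False}
  {i: True, n: True, v: True}


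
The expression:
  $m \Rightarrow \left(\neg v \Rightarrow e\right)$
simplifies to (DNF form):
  $e \vee v \vee \neg m$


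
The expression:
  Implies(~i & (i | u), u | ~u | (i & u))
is always true.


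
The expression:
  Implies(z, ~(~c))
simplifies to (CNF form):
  c | ~z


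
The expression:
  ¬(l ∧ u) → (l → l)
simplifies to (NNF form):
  True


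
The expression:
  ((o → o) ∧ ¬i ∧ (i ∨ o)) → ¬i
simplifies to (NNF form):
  True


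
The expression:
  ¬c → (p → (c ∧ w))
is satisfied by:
  {c: True, p: False}
  {p: False, c: False}
  {p: True, c: True}


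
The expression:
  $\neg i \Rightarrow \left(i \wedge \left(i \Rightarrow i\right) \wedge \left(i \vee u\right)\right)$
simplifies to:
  $i$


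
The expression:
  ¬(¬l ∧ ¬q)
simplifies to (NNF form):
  l ∨ q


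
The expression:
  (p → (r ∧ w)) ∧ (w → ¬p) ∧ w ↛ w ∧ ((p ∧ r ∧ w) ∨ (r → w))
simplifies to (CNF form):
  False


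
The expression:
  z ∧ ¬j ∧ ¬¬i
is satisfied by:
  {z: True, i: True, j: False}


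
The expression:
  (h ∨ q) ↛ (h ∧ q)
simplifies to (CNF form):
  (h ∨ q) ∧ (h ∨ ¬h) ∧ (q ∨ ¬q) ∧ (¬h ∨ ¬q)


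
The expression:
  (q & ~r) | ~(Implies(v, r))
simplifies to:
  ~r & (q | v)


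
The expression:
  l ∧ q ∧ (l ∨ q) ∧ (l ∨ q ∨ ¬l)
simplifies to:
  l ∧ q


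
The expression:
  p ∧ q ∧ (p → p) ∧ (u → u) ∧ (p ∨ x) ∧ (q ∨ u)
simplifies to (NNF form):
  p ∧ q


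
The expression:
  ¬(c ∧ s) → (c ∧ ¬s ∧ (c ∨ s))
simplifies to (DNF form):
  c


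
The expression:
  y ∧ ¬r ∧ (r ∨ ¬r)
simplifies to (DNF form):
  y ∧ ¬r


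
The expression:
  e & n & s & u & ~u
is never true.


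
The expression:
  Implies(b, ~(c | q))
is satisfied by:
  {q: False, b: False, c: False}
  {c: True, q: False, b: False}
  {q: True, c: False, b: False}
  {c: True, q: True, b: False}
  {b: True, c: False, q: False}


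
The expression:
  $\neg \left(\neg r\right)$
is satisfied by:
  {r: True}


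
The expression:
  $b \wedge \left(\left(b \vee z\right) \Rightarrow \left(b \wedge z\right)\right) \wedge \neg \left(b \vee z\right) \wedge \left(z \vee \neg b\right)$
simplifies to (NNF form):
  $\text{False}$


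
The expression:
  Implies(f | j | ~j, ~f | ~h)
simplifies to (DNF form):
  ~f | ~h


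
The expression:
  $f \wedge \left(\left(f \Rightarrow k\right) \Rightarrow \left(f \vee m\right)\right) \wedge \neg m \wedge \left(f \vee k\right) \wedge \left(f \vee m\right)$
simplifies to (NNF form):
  $f \wedge \neg m$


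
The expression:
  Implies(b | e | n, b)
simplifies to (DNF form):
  b | (~e & ~n)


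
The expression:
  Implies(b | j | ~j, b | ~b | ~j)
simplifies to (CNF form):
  True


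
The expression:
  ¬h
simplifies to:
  ¬h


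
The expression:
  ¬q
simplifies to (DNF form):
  ¬q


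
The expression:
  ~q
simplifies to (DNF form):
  ~q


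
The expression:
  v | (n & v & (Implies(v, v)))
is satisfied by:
  {v: True}


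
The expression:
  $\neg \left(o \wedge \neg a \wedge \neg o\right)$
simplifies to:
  $\text{True}$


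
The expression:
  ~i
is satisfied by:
  {i: False}


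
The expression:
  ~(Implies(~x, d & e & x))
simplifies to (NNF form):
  ~x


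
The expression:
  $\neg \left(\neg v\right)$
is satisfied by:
  {v: True}


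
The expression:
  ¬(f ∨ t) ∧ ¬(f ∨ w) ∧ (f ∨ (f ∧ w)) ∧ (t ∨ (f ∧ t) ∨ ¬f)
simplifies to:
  False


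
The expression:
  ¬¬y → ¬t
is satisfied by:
  {t: False, y: False}
  {y: True, t: False}
  {t: True, y: False}
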